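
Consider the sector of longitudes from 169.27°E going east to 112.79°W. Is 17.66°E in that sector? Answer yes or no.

No

Band width going east from +169.27° to -112.79°: ((-112.79 − 169.27) mod 360) = 77.94°.
Offset of +17.66° east of the west edge: ((17.66 − 169.27) mod 360) = 208.39°.
208.39° > 77.94° ⇒ outside.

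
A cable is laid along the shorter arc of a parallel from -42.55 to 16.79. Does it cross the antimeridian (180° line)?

No

Signed shortest Δλ = ((16.79 − -42.55 + 180) mod 360) − 180 = 59.34°.
Going east by 59.34° from -42.55° reaches +16.79° without touching 180°.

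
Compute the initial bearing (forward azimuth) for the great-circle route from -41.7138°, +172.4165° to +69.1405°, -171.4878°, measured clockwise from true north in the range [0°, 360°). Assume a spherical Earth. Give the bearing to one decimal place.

Δλ = -171.4878 − 172.4165 = -343.9043°; wrapped into (−180°, 180°]: 16.0957°.
θ = atan2( sin Δλ · cos φ₂ , cos φ₁ · sin φ₂ − sin φ₁ · cos φ₂ · cos Δλ )
  = atan2(0.09872, 0.92520) = 6.090° → normalised to [0°, 360°): 6.090°.

6.1°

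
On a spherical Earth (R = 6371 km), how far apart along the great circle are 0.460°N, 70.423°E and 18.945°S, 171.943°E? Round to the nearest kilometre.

Δλ = 171.943 − 70.423 = 101.520°.
Δφ = -18.945 − 0.460 = -19.405°.
a = sin²(Δφ/2) + cos φ₁ · cos φ₂ · sin²(Δλ/2) = 0.595746.
c = 2·atan2(√a, √(1−a)) = 1.76348 rad → d = 6371·c ≈ 11235.12 km.

11235 km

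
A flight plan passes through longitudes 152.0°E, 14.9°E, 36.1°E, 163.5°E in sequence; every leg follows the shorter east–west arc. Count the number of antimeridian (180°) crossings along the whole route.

0

Leg 1: +152.0° → +14.9°, shortest Δλ = -137.1° (west) — does not cross 180°.
Leg 2: +14.9° → +36.1°, shortest Δλ = 21.2° (east) — does not cross 180°.
Leg 3: +36.1° → +163.5°, shortest Δλ = 127.4° (east) — does not cross 180°.
Total crossings: 0.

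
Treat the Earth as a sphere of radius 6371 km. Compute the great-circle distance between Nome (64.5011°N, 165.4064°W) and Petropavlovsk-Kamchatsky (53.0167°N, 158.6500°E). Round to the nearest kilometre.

Δλ = 158.6500 − -165.4064 = 324.0564°; wrapped into (−180°, 180°]: -35.9436°.
Δφ = 53.0167 − 64.5011 = -11.4844°.
a = sin²(Δφ/2) + cos φ₁ · cos φ₂ · sin²(Δλ/2) = 0.034666.
c = 2·atan2(√a, √(1−a)) = 0.37456 rad → d = 6371·c ≈ 2386.33 km.

2386 km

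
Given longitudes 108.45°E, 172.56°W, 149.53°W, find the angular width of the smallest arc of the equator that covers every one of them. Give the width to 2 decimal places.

102.02°

Sort the longitudes: -172.56°, -149.53°, +108.45°.
Eastward gaps between consecutive values (wrapping around): 23.03°, 257.98°, 78.99°.
Largest gap = 257.98° ⇒ minimal covering band is its complement: 360° − 257.98° = 102.02°.
Band runs from +108.45° eastward to -149.53°, crossing the antimeridian.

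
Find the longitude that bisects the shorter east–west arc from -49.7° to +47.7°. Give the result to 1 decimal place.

Signed shortest Δλ from -49.7° to +47.7° is +97.4°.
Midpoint longitude = -49.7° + (+97.4°)/2 = -49.7° + 48.7° = -1.0°.

-1.0°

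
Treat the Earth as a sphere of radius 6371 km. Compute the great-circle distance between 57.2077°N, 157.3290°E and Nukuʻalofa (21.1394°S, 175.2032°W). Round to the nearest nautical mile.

Δλ = -175.2032 − 157.3290 = -332.5322°; wrapped into (−180°, 180°]: 27.4678°.
Δφ = -21.1394 − 57.2077 = -78.3471°.
a = sin²(Δφ/2) + cos φ₁ · cos φ₂ · sin²(Δλ/2) = 0.427482.
c = 2·atan2(√a, √(1−a)) = 1.42525 rad → d = 6371·c ≈ 9080.24 km ≈ 4902.94 nmi.

4903 nmi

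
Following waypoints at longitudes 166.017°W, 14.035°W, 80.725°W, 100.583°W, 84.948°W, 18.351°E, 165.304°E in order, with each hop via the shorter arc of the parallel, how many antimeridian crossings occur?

0

Leg 1: -166.017° → -14.035°, shortest Δλ = 151.982° (east) — does not cross 180°.
Leg 2: -14.035° → -80.725°, shortest Δλ = -66.69° (west) — does not cross 180°.
Leg 3: -80.725° → -100.583°, shortest Δλ = -19.858° (west) — does not cross 180°.
Leg 4: -100.583° → -84.948°, shortest Δλ = 15.635° (east) — does not cross 180°.
Leg 5: -84.948° → +18.351°, shortest Δλ = 103.299° (east) — does not cross 180°.
Leg 6: +18.351° → +165.304°, shortest Δλ = 146.953° (east) — does not cross 180°.
Total crossings: 0.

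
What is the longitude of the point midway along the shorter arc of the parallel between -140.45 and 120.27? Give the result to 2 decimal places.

Signed shortest Δλ from -140.45° to +120.27° is -99.28°.
Midpoint longitude = -140.45° + (-99.28°)/2 = -140.45° − 49.64° = -190.09°.
Normalise into (−180°, 180°]: +169.91°.
(The naïve average (-140.45 + +120.27)/2 = -10.09° is on the wrong side of the globe.)

+169.91°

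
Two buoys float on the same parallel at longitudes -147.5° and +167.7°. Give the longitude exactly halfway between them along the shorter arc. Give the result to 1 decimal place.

-169.9°

Signed shortest Δλ from -147.5° to +167.7° is -44.8°.
Midpoint longitude = -147.5° + (-44.8°)/2 = -147.5° − 22.4° = -169.9°.
(The naïve average (-147.5 + +167.7)/2 = 10.1° is on the wrong side of the globe.)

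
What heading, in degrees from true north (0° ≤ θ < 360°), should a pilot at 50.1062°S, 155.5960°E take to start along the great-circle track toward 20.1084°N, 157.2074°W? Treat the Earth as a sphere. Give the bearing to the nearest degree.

44°

Δλ = -157.2074 − 155.5960 = -312.8034°; wrapped into (−180°, 180°]: 47.1966°.
θ = atan2( sin Δλ · cos φ₂ , cos φ₁ · sin φ₂ − sin φ₁ · cos φ₂ · cos Δλ )
  = atan2(0.68897, 0.71005) = 44.137° → normalised to [0°, 360°): 44.137°.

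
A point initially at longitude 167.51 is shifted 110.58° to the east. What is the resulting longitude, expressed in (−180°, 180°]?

Start at +167.51°; shift +110.58° → +278.09°.
+278.09° lies outside (−180°, 180°]; subtract 360° → -81.91°.

-81.91°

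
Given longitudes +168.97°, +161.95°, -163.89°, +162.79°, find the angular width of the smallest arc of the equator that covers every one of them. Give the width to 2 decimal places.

34.16°

Sort the longitudes: -163.89°, +161.95°, +162.79°, +168.97°.
Eastward gaps between consecutive values (wrapping around): 325.84°, 0.84°, 6.18°, 27.14°.
Largest gap = 325.84° ⇒ minimal covering band is its complement: 360° − 325.84° = 34.16°.
Band runs from +161.95° eastward to -163.89°, crossing the antimeridian.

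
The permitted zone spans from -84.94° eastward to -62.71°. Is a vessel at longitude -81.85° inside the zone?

Band width going east from -84.94° to -62.71°: ((-62.71 − -84.94) mod 360) = 22.23°.
Offset of -81.85° east of the west edge: ((-81.85 − -84.94) mod 360) = 3.09°.
3.09° ≤ 22.23° ⇒ inside.

Yes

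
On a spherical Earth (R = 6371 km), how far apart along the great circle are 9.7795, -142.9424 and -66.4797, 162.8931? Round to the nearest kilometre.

Δλ = 162.8931 − -142.9424 = 305.8355°; wrapped into (−180°, 180°]: -54.1645°.
Δφ = -66.4797 − 9.7795 = -76.2592°.
a = sin²(Δφ/2) + cos φ₁ · cos φ₂ · sin²(Δλ/2) = 0.462749.
c = 2·atan2(√a, √(1−a)) = 1.49623 rad → d = 6371·c ≈ 9532.45 km.

9532 km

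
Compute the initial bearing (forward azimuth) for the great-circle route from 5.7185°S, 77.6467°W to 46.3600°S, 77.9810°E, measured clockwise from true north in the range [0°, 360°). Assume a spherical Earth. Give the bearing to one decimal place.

160.0°

Δλ = 77.9810 − -77.6467 = 155.6277°.
θ = atan2( sin Δλ · cos φ₂ , cos φ₁ · sin φ₂ − sin φ₁ · cos φ₂ · cos Δλ )
  = atan2(0.28479, -0.78273) = 160.006° → normalised to [0°, 360°): 160.006°.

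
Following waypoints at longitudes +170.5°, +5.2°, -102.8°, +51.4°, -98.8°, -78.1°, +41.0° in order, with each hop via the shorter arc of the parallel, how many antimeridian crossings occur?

0

Leg 1: +170.5° → +5.2°, shortest Δλ = -165.3° (west) — does not cross 180°.
Leg 2: +5.2° → -102.8°, shortest Δλ = -108.0° (west) — does not cross 180°.
Leg 3: -102.8° → +51.4°, shortest Δλ = 154.2° (east) — does not cross 180°.
Leg 4: +51.4° → -98.8°, shortest Δλ = -150.2° (west) — does not cross 180°.
Leg 5: -98.8° → -78.1°, shortest Δλ = 20.7° (east) — does not cross 180°.
Leg 6: -78.1° → +41.0°, shortest Δλ = 119.1° (east) — does not cross 180°.
Total crossings: 0.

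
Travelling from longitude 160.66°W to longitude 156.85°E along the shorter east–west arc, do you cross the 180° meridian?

Yes

Naïve |156.85 − -160.66| = 317.51° > 180°, so the shorter arc goes the other way round — across 180°.
Signed shortest Δλ = ((156.85 − -160.66 + 180) mod 360) − 180 = -42.49°.
Going west by 42.49° from -160.66° passes through 180° before reaching +156.85°.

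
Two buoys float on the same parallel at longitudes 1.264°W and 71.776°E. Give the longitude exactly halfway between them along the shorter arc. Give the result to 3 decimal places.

35.256°E

Signed shortest Δλ from -1.264° to +71.776° is +73.040°.
Midpoint longitude = -1.264° + (+73.040°)/2 = -1.264° + 36.520° = +35.256°.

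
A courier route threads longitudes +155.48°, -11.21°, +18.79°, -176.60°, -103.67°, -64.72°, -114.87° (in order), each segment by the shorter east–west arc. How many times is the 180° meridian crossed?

1

Leg 1: +155.48° → -11.21°, shortest Δλ = -166.69° (west) — does not cross 180°.
Leg 2: -11.21° → +18.79°, shortest Δλ = 30.0° (east) — does not cross 180°.
Leg 3: +18.79° → -176.60°, shortest Δλ = 164.61° (east) — crosses 180°.
Leg 4: -176.60° → -103.67°, shortest Δλ = 72.93° (east) — does not cross 180°.
Leg 5: -103.67° → -64.72°, shortest Δλ = 38.95° (east) — does not cross 180°.
Leg 6: -64.72° → -114.87°, shortest Δλ = -50.15° (west) — does not cross 180°.
Total crossings: 1.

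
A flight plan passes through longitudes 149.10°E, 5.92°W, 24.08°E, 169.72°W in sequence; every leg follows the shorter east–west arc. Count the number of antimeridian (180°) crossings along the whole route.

1

Leg 1: +149.10° → -5.92°, shortest Δλ = -155.02° (west) — does not cross 180°.
Leg 2: -5.92° → +24.08°, shortest Δλ = 30.0° (east) — does not cross 180°.
Leg 3: +24.08° → -169.72°, shortest Δλ = 166.2° (east) — crosses 180°.
Total crossings: 1.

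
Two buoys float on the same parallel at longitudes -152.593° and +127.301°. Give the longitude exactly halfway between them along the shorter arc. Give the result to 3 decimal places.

+167.354°

Signed shortest Δλ from -152.593° to +127.301° is -80.106°.
Midpoint longitude = -152.593° + (-80.106°)/2 = -152.593° − 40.053° = -192.646°.
Normalise into (−180°, 180°]: +167.354°.
(The naïve average (-152.593 + +127.301)/2 = -12.646° is on the wrong side of the globe.)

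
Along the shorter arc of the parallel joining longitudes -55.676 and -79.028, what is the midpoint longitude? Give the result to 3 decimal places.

Signed shortest Δλ from -55.676° to -79.028° is -23.352°.
Midpoint longitude = -55.676° + (-23.352°)/2 = -55.676° − 11.676° = -67.352°.

-67.352°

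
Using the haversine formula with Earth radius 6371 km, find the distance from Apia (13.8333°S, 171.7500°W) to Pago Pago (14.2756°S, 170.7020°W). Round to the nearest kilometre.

123 km

Δλ = -170.7020 − -171.7500 = 1.0480°.
Δφ = -14.2756 − -13.8333 = -0.4423°.
a = sin²(Δφ/2) + cos φ₁ · cos φ₂ · sin²(Δλ/2) = 0.000094.
c = 2·atan2(√a, √(1−a)) = 0.01935 rad → d = 6371·c ≈ 123.28 km.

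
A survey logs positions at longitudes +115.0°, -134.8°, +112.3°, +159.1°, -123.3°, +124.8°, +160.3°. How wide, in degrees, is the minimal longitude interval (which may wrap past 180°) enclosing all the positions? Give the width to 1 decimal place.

Sort the longitudes: -134.8°, -123.3°, +112.3°, +115.0°, +124.8°, +159.1°, +160.3°.
Eastward gaps between consecutive values (wrapping around): 11.5°, 235.6°, 2.7°, 9.8°, 34.3°, 1.2°, 64.9°.
Largest gap = 235.6° ⇒ minimal covering band is its complement: 360° − 235.6° = 124.4°.
Band runs from +112.3° eastward to -123.3°, crossing the antimeridian.

124.4°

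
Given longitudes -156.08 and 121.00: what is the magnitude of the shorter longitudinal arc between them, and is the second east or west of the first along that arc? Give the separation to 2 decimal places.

82.92° west

Raw difference: 121.00 − -156.08 = 277.08°.
Normalise into (−180°, 180°]: 277.08° − 360° = -82.92°.
Negative ⇒ the second point lies to the west; separation 82.92°.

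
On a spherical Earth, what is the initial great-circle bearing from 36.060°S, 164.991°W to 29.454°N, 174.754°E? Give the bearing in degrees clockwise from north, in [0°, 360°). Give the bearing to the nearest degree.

341°

Δλ = 174.754 − -164.991 = 339.745°; wrapped into (−180°, 180°]: -20.255°.
θ = atan2( sin Δλ · cos φ₂ , cos φ₁ · sin φ₂ − sin φ₁ · cos φ₂ · cos Δλ )
  = atan2(-0.30145, 0.87837) = -18.942° → normalised to [0°, 360°): 341.058°.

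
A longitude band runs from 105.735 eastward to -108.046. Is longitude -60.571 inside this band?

Band width going east from +105.735° to -108.046°: ((-108.046 − 105.735) mod 360) = 146.219°.
Offset of -60.571° east of the west edge: ((-60.571 − 105.735) mod 360) = 193.694°.
193.694° > 146.219° ⇒ outside.

No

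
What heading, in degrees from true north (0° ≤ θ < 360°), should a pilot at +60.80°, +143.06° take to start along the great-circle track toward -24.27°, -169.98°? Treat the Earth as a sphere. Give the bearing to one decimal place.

138.1°

Δλ = -169.98 − 143.06 = -313.04°; wrapped into (−180°, 180°]: 46.96°.
θ = atan2( sin Δλ · cos φ₂ , cos φ₁ · sin φ₂ − sin φ₁ · cos φ₂ · cos Δλ )
  = atan2(0.66628, -0.74365) = 138.141° → normalised to [0°, 360°): 138.141°.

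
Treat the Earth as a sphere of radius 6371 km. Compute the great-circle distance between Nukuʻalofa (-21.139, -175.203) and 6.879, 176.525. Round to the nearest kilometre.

Δλ = 176.525 − -175.203 = 351.728°; wrapped into (−180°, 180°]: -8.272°.
Δφ = 6.879 − -21.139 = 28.018°.
a = sin²(Δφ/2) + cos φ₁ · cos φ₂ · sin²(Δλ/2) = 0.063417.
c = 2·atan2(√a, √(1−a)) = 0.50914 rad → d = 6371·c ≈ 3243.70 km.

3244 km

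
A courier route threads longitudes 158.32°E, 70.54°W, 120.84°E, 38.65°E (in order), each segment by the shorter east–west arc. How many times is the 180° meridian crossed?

Leg 1: +158.32° → -70.54°, shortest Δλ = 131.14° (east) — crosses 180°.
Leg 2: -70.54° → +120.84°, shortest Δλ = -168.62° (west) — crosses 180°.
Leg 3: +120.84° → +38.65°, shortest Δλ = -82.19° (west) — does not cross 180°.
Total crossings: 2.

2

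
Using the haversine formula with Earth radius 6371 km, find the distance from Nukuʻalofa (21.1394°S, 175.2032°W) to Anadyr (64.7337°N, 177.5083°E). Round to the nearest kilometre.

Δλ = 177.5083 − -175.2032 = 352.7115°; wrapped into (−180°, 180°]: -7.2885°.
Δφ = 64.7337 − -21.1394 = 85.8731°.
a = sin²(Δφ/2) + cos φ₁ · cos φ₂ · sin²(Δλ/2) = 0.465625.
c = 2·atan2(√a, √(1−a)) = 1.50199 rad → d = 6371·c ≈ 9569.20 km.

9569 km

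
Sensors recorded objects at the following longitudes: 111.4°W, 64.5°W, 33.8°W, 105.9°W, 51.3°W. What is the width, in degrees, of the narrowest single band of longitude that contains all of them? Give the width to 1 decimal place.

Sort the longitudes: -111.4°, -105.9°, -64.5°, -51.3°, -33.8°.
Eastward gaps between consecutive values (wrapping around): 5.5°, 41.4°, 13.2°, 17.5°, 282.4°.
Largest gap = 282.4° ⇒ minimal covering band is its complement: 360° − 282.4° = 77.6°.
Band runs from -111.4° eastward to -33.8°.

77.6°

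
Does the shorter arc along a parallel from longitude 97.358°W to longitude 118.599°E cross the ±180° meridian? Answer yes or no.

Yes

Naïve |118.599 − -97.358| = 215.957° > 180°, so the shorter arc goes the other way round — across 180°.
Signed shortest Δλ = ((118.599 − -97.358 + 180) mod 360) − 180 = -144.043°.
Going west by 144.043° from -97.358° passes through 180° before reaching +118.599°.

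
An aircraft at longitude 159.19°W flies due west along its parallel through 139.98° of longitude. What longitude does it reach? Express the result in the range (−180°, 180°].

Start at -159.19°; shift −139.98° → -299.17°.
-299.17° lies outside (−180°, 180°]; add 360° → +60.83°.

60.83°E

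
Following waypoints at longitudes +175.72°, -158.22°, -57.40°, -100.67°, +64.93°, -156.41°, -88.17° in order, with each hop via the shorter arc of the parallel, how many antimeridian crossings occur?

Leg 1: +175.72° → -158.22°, shortest Δλ = 26.06° (east) — crosses 180°.
Leg 2: -158.22° → -57.40°, shortest Δλ = 100.82° (east) — does not cross 180°.
Leg 3: -57.40° → -100.67°, shortest Δλ = -43.27° (west) — does not cross 180°.
Leg 4: -100.67° → +64.93°, shortest Δλ = 165.6° (east) — does not cross 180°.
Leg 5: +64.93° → -156.41°, shortest Δλ = 138.66° (east) — crosses 180°.
Leg 6: -156.41° → -88.17°, shortest Δλ = 68.24° (east) — does not cross 180°.
Total crossings: 2.

2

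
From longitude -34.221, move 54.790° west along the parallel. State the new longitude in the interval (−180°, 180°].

-89.011°

Start at -34.221°; shift −54.790° → -89.011°.
-89.011° already lies in (−180°, 180°].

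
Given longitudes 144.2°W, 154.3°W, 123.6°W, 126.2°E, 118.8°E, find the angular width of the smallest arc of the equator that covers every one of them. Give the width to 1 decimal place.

Sort the longitudes: -154.3°, -144.2°, -123.6°, +118.8°, +126.2°.
Eastward gaps between consecutive values (wrapping around): 10.1°, 20.6°, 242.4°, 7.4°, 79.5°.
Largest gap = 242.4° ⇒ minimal covering band is its complement: 360° − 242.4° = 117.6°.
Band runs from +118.8° eastward to -123.6°, crossing the antimeridian.

117.6°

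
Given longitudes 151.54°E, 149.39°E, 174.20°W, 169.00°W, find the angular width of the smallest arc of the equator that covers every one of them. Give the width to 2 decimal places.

Sort the longitudes: -174.20°, -169.00°, +149.39°, +151.54°.
Eastward gaps between consecutive values (wrapping around): 5.20°, 318.39°, 2.15°, 34.26°.
Largest gap = 318.39° ⇒ minimal covering band is its complement: 360° − 318.39° = 41.61°.
Band runs from +149.39° eastward to -169.00°, crossing the antimeridian.

41.61°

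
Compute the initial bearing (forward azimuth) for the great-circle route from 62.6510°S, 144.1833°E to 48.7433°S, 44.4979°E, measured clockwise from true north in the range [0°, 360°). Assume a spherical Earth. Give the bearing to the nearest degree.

236°

Δλ = 44.4979 − 144.1833 = -99.6854°.
θ = atan2( sin Δλ · cos φ₂ , cos φ₁ · sin φ₂ − sin φ₁ · cos φ₂ · cos Δλ )
  = atan2(-0.65003, -0.44391) = -124.329° → normalised to [0°, 360°): 235.671°.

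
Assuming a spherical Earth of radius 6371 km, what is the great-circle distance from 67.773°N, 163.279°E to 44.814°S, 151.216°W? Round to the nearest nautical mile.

7065 nmi

Δλ = -151.216 − 163.279 = -314.495°; wrapped into (−180°, 180°]: 45.505°.
Δφ = -44.814 − 67.773 = -112.587°.
a = sin²(Δφ/2) + cos φ₁ · cos φ₂ · sin²(Δλ/2) = 0.732182.
c = 2·atan2(√a, √(1−a)) = 2.05371 rad → d = 6371·c ≈ 13084.20 km ≈ 7064.90 nmi.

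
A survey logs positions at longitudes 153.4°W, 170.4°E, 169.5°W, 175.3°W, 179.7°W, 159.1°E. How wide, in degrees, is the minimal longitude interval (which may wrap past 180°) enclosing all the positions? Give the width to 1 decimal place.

47.5°

Sort the longitudes: -179.7°, -175.3°, -169.5°, -153.4°, +159.1°, +170.4°.
Eastward gaps between consecutive values (wrapping around): 4.4°, 5.8°, 16.1°, 312.5°, 11.3°, 9.9°.
Largest gap = 312.5° ⇒ minimal covering band is its complement: 360° − 312.5° = 47.5°.
Band runs from +159.1° eastward to -153.4°, crossing the antimeridian.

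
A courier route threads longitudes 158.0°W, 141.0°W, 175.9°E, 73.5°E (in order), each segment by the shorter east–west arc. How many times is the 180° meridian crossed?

Leg 1: -158.0° → -141.0°, shortest Δλ = 17.0° (east) — does not cross 180°.
Leg 2: -141.0° → +175.9°, shortest Δλ = -43.1° (west) — crosses 180°.
Leg 3: +175.9° → +73.5°, shortest Δλ = -102.4° (west) — does not cross 180°.
Total crossings: 1.

1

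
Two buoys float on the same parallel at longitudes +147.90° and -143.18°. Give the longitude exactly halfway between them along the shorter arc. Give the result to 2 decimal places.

Signed shortest Δλ from +147.90° to -143.18° is +68.92°.
Midpoint longitude = +147.90° + (+68.92°)/2 = +147.90° + 34.46° = +182.36°.
Normalise into (−180°, 180°]: -177.64°.
(The naïve average (+147.90 + -143.18)/2 = 2.36° is on the wrong side of the globe.)

-177.64°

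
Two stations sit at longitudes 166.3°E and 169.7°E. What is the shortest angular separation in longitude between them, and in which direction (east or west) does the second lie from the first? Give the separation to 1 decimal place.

3.4° east

Raw difference: 169.7 − 166.3 = 3.4°.
Normalise into (−180°, 180°]: 3.4° stays 3.4°.
Positive ⇒ the second point lies to the east; separation 3.4°.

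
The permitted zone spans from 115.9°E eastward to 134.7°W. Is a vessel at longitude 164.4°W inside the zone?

Band width going east from +115.9° to -134.7°: ((-134.7 − 115.9) mod 360) = 109.4°.
Offset of -164.4° east of the west edge: ((-164.4 − 115.9) mod 360) = 79.7°.
79.7° ≤ 109.4° ⇒ inside.

Yes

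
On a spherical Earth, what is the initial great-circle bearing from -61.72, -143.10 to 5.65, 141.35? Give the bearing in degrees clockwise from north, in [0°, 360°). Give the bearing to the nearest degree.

Δλ = 141.35 − -143.10 = 284.45°; wrapped into (−180°, 180°]: -75.55°.
θ = atan2( sin Δλ · cos φ₂ , cos φ₁ · sin φ₂ − sin φ₁ · cos φ₂ · cos Δλ )
  = atan2(-0.96366, 0.26533) = -74.606° → normalised to [0°, 360°): 285.394°.

285°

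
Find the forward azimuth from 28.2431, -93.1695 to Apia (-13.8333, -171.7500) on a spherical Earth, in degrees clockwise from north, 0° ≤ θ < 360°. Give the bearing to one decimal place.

252.4°

Δλ = -171.7500 − -93.1695 = -78.5805°.
θ = atan2( sin Δλ · cos φ₂ , cos φ₁ · sin φ₂ − sin φ₁ · cos φ₂ · cos Δλ )
  = atan2(-0.95177, -0.30161) = -107.583° → normalised to [0°, 360°): 252.417°.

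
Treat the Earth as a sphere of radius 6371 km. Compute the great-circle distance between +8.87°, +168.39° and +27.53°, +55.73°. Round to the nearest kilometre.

Δλ = 55.73 − 168.39 = -112.66°.
Δφ = 27.53 − 8.87 = 18.66°.
a = sin²(Δφ/2) + cos φ₁ · cos φ₂ · sin²(Δλ/2) = 0.633141.
c = 2·atan2(√a, √(1−a)) = 1.84033 rad → d = 6371·c ≈ 11724.75 km.

11725 km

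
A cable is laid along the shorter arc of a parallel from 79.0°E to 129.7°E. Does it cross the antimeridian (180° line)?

No

Signed shortest Δλ = ((129.7 − 79.0 + 180) mod 360) − 180 = 50.7°.
Going east by 50.7° from +79.0° reaches +129.7° without touching 180°.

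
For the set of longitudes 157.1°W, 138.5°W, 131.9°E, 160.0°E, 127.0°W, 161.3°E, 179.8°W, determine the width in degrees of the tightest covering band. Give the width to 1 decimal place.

Sort the longitudes: -179.8°, -157.1°, -138.5°, -127.0°, +131.9°, +160.0°, +161.3°.
Eastward gaps between consecutive values (wrapping around): 22.7°, 18.6°, 11.5°, 258.9°, 28.1°, 1.3°, 18.9°.
Largest gap = 258.9° ⇒ minimal covering band is its complement: 360° − 258.9° = 101.1°.
Band runs from +131.9° eastward to -127.0°, crossing the antimeridian.

101.1°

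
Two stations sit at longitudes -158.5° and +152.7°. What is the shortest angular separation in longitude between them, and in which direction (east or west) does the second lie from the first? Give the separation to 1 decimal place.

48.8° west

Raw difference: 152.7 − -158.5 = 311.2°.
Normalise into (−180°, 180°]: 311.2° − 360° = -48.8°.
Negative ⇒ the second point lies to the west; separation 48.8°.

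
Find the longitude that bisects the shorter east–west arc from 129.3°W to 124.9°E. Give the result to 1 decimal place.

177.8°E

Signed shortest Δλ from -129.3° to +124.9° is -105.8°.
Midpoint longitude = -129.3° + (-105.8°)/2 = -129.3° − 52.9° = -182.2°.
Normalise into (−180°, 180°]: +177.8°.
(The naïve average (-129.3 + +124.9)/2 = -2.2° is on the wrong side of the globe.)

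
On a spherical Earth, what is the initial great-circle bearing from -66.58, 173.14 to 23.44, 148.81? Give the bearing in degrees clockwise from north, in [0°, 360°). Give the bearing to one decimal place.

337.8°

Δλ = 148.81 − 173.14 = -24.33°.
θ = atan2( sin Δλ · cos φ₂ , cos φ₁ · sin φ₂ − sin φ₁ · cos φ₂ · cos Δλ )
  = atan2(-0.37799, 0.92523) = -22.222° → normalised to [0°, 360°): 337.778°.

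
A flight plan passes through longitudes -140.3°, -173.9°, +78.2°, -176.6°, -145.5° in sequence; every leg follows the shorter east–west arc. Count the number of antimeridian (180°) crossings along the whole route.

2

Leg 1: -140.3° → -173.9°, shortest Δλ = -33.6° (west) — does not cross 180°.
Leg 2: -173.9° → +78.2°, shortest Δλ = -107.9° (west) — crosses 180°.
Leg 3: +78.2° → -176.6°, shortest Δλ = 105.2° (east) — crosses 180°.
Leg 4: -176.6° → -145.5°, shortest Δλ = 31.1° (east) — does not cross 180°.
Total crossings: 2.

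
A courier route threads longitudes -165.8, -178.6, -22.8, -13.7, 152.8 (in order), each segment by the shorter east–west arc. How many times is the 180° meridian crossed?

0

Leg 1: -165.8° → -178.6°, shortest Δλ = -12.8° (west) — does not cross 180°.
Leg 2: -178.6° → -22.8°, shortest Δλ = 155.8° (east) — does not cross 180°.
Leg 3: -22.8° → -13.7°, shortest Δλ = 9.1° (east) — does not cross 180°.
Leg 4: -13.7° → +152.8°, shortest Δλ = 166.5° (east) — does not cross 180°.
Total crossings: 0.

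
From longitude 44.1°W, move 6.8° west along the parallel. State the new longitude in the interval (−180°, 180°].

50.9°W

Start at -44.1°; shift −6.8° → -50.9°.
-50.9° already lies in (−180°, 180°].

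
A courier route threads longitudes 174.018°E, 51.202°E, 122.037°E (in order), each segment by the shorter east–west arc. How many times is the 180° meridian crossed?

Leg 1: +174.018° → +51.202°, shortest Δλ = -122.816° (west) — does not cross 180°.
Leg 2: +51.202° → +122.037°, shortest Δλ = 70.835° (east) — does not cross 180°.
Total crossings: 0.

0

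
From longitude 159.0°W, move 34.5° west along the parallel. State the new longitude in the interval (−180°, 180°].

166.5°E

Start at -159.0°; shift −34.5° → -193.5°.
-193.5° lies outside (−180°, 180°]; add 360° → +166.5°.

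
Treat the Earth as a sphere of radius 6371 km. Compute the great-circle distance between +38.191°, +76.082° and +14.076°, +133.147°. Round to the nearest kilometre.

Δλ = 133.147 − 76.082 = 57.065°.
Δφ = 14.076 − 38.191 = -24.115°.
a = sin²(Δφ/2) + cos φ₁ · cos φ₂ · sin²(Δλ/2) = 0.217573.
c = 2·atan2(√a, √(1−a)) = 0.97054 rad → d = 6371·c ≈ 6183.30 km.

6183 km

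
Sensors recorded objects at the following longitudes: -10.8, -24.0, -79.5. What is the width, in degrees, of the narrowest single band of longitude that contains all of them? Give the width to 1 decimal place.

Sort the longitudes: -79.5°, -24.0°, -10.8°.
Eastward gaps between consecutive values (wrapping around): 55.5°, 13.2°, 291.3°.
Largest gap = 291.3° ⇒ minimal covering band is its complement: 360° − 291.3° = 68.7°.
Band runs from -79.5° eastward to -10.8°.

68.7°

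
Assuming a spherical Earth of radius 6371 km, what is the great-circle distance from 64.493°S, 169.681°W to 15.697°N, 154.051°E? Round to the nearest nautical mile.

5093 nmi

Δλ = 154.051 − -169.681 = 323.732°; wrapped into (−180°, 180°]: -36.268°.
Δφ = 15.697 − -64.493 = 80.190°.
a = sin²(Δφ/2) + cos φ₁ · cos φ₂ · sin²(Δλ/2) = 0.454968.
c = 2·atan2(√a, √(1−a)) = 1.48061 rad → d = 6371·c ≈ 9432.97 km ≈ 5093.40 nmi.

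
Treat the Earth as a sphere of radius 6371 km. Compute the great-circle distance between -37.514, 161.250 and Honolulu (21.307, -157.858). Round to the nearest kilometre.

7815 km

Δλ = -157.858 − 161.250 = -319.108°; wrapped into (−180°, 180°]: 40.892°.
Δφ = 21.307 − -37.514 = 58.821°.
a = sin²(Δφ/2) + cos φ₁ · cos φ₂ · sin²(Δλ/2) = 0.331320.
c = 2·atan2(√a, √(1−a)) = 1.22669 rad → d = 6371·c ≈ 7815.21 km.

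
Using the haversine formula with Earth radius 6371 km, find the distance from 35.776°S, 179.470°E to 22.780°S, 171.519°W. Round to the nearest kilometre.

Δλ = -171.519 − 179.470 = -350.989°; wrapped into (−180°, 180°]: 9.011°.
Δφ = -22.780 − -35.776 = 12.996°.
a = sin²(Δφ/2) + cos φ₁ · cos φ₂ · sin²(Δλ/2) = 0.017423.
c = 2·atan2(√a, √(1−a)) = 0.26477 rad → d = 6371·c ≈ 1686.82 km.

1687 km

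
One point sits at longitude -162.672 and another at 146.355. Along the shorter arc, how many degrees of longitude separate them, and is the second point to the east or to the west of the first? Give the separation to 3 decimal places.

Raw difference: 146.355 − -162.672 = 309.027°.
Normalise into (−180°, 180°]: 309.027° − 360° = -50.973°.
Negative ⇒ the second point lies to the west; separation 50.973°.

50.973° west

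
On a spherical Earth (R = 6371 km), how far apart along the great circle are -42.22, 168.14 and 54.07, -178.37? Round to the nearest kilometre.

Δλ = -178.37 − 168.14 = -346.51°; wrapped into (−180°, 180°]: 13.49°.
Δφ = 54.07 − -42.22 = 96.29°.
a = sin²(Δφ/2) + cos φ₁ · cos φ₂ · sin²(Δλ/2) = 0.560775.
c = 2·atan2(√a, √(1−a)) = 1.69265 rad → d = 6371·c ≈ 10783.86 km.

10784 km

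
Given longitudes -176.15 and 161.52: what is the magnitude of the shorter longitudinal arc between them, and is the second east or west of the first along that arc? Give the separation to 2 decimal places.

Raw difference: 161.52 − -176.15 = 337.67°.
Normalise into (−180°, 180°]: 337.67° − 360° = -22.33°.
Negative ⇒ the second point lies to the west; separation 22.33°.

22.33° west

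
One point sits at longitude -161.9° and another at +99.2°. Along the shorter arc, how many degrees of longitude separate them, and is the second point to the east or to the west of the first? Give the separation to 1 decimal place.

Raw difference: 99.2 − -161.9 = 261.1°.
Normalise into (−180°, 180°]: 261.1° − 360° = -98.9°.
Negative ⇒ the second point lies to the west; separation 98.9°.

98.9° west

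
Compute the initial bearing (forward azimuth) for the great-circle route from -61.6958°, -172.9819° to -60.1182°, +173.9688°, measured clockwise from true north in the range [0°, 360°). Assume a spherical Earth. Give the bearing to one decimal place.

278.2°

Δλ = 173.9688 − -172.9819 = 346.9507°; wrapped into (−180°, 180°]: -13.0493°.
θ = atan2( sin Δλ · cos φ₂ , cos φ₁ · sin φ₂ − sin φ₁ · cos φ₂ · cos Δλ )
  = atan2(-0.11249, 0.01620) = -81.803° → normalised to [0°, 360°): 278.197°.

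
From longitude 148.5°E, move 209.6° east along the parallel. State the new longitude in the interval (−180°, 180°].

1.9°W

Start at +148.5°; shift +209.6° → +358.1°.
+358.1° lies outside (−180°, 180°]; subtract 360° → -1.9°.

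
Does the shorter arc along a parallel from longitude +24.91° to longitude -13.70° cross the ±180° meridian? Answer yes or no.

Signed shortest Δλ = ((-13.70 − 24.91 + 180) mod 360) − 180 = -38.61°.
Going west by 38.61° from +24.91° reaches -13.70° without touching 180°.

No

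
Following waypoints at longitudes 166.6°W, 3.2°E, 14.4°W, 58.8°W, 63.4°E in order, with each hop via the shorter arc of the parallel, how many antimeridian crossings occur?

Leg 1: -166.6° → +3.2°, shortest Δλ = 169.8° (east) — does not cross 180°.
Leg 2: +3.2° → -14.4°, shortest Δλ = -17.6° (west) — does not cross 180°.
Leg 3: -14.4° → -58.8°, shortest Δλ = -44.4° (west) — does not cross 180°.
Leg 4: -58.8° → +63.4°, shortest Δλ = 122.2° (east) — does not cross 180°.
Total crossings: 0.

0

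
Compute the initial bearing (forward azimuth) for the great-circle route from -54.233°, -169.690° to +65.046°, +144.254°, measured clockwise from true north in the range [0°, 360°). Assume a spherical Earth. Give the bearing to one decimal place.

Δλ = 144.254 − -169.690 = 313.944°; wrapped into (−180°, 180°]: -46.056°.
θ = atan2( sin Δλ · cos φ₂ , cos φ₁ · sin φ₂ − sin φ₁ · cos φ₂ · cos Δλ )
  = atan2(-0.30377, 0.76748) = -21.594° → normalised to [0°, 360°): 338.406°.

338.4°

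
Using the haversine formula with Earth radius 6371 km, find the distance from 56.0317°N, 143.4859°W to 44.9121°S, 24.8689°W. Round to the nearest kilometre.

Δλ = -24.8689 − -143.4859 = 118.6170°.
Δφ = -44.9121 − 56.0317 = -100.9438°.
a = sin²(Δφ/2) + cos φ₁ · cos φ₂ · sin²(Δλ/2) = 0.887527.
c = 2·atan2(√a, √(1−a)) = 2.45760 rad → d = 6371·c ≈ 15657.34 km.

15657 km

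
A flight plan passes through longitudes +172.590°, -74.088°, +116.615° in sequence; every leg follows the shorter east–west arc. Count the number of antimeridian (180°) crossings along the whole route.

Leg 1: +172.590° → -74.088°, shortest Δλ = 113.322° (east) — crosses 180°.
Leg 2: -74.088° → +116.615°, shortest Δλ = -169.297° (west) — crosses 180°.
Total crossings: 2.

2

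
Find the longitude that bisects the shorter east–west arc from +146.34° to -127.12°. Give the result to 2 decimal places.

-170.39°

Signed shortest Δλ from +146.34° to -127.12° is +86.54°.
Midpoint longitude = +146.34° + (+86.54°)/2 = +146.34° + 43.27° = +189.61°.
Normalise into (−180°, 180°]: -170.39°.
(The naïve average (+146.34 + -127.12)/2 = 9.61° is on the wrong side of the globe.)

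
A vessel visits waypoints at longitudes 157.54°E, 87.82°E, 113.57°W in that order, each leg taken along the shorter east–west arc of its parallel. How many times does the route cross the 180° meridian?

1

Leg 1: +157.54° → +87.82°, shortest Δλ = -69.72° (west) — does not cross 180°.
Leg 2: +87.82° → -113.57°, shortest Δλ = 158.61° (east) — crosses 180°.
Total crossings: 1.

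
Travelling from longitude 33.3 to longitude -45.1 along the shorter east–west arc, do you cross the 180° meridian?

No

Signed shortest Δλ = ((-45.1 − 33.3 + 180) mod 360) − 180 = -78.4°.
Going west by 78.4° from +33.3° reaches -45.1° without touching 180°.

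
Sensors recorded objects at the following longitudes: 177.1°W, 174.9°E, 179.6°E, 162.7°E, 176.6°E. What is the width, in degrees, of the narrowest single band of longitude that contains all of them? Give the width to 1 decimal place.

Sort the longitudes: -177.1°, +162.7°, +174.9°, +176.6°, +179.6°.
Eastward gaps between consecutive values (wrapping around): 339.8°, 12.2°, 1.7°, 3.0°, 3.3°.
Largest gap = 339.8° ⇒ minimal covering band is its complement: 360° − 339.8° = 20.2°.
Band runs from +162.7° eastward to -177.1°, crossing the antimeridian.

20.2°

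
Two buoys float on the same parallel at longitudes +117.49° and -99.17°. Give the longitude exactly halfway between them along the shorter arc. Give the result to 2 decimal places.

-170.84°

Signed shortest Δλ from +117.49° to -99.17° is +143.34°.
Midpoint longitude = +117.49° + (+143.34°)/2 = +117.49° + 71.67° = +189.16°.
Normalise into (−180°, 180°]: -170.84°.
(The naïve average (+117.49 + -99.17)/2 = 9.16° is on the wrong side of the globe.)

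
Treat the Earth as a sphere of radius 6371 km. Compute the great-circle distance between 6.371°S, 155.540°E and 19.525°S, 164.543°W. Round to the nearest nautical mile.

2458 nmi

Δλ = -164.543 − 155.540 = -320.083°; wrapped into (−180°, 180°]: 39.917°.
Δφ = -19.525 − -6.371 = -13.154°.
a = sin²(Δφ/2) + cos φ₁ · cos φ₂ · sin²(Δλ/2) = 0.122253.
c = 2·atan2(√a, √(1−a)) = 0.71439 rad → d = 6371·c ≈ 4551.38 km ≈ 2457.55 nmi.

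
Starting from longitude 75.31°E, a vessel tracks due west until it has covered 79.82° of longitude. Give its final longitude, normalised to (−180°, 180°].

Start at +75.31°; shift −79.82° → -4.51°.
-4.51° already lies in (−180°, 180°].

4.51°W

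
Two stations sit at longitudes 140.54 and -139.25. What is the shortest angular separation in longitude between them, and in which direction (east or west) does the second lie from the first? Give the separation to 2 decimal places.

80.21° east

Raw difference: -139.25 − 140.54 = -279.79°.
Normalise into (−180°, 180°]: -279.79° + 360° = 80.21°.
Positive ⇒ the second point lies to the east; separation 80.21°.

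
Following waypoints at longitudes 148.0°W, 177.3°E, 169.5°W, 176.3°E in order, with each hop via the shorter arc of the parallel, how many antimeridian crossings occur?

Leg 1: -148.0° → +177.3°, shortest Δλ = -34.7° (west) — crosses 180°.
Leg 2: +177.3° → -169.5°, shortest Δλ = 13.2° (east) — crosses 180°.
Leg 3: -169.5° → +176.3°, shortest Δλ = -14.2° (west) — crosses 180°.
Total crossings: 3.

3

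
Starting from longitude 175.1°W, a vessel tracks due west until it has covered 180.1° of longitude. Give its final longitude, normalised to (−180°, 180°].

Start at -175.1°; shift −180.1° → -355.2°.
-355.2° lies outside (−180°, 180°]; add 360° → +4.8°.

4.8°E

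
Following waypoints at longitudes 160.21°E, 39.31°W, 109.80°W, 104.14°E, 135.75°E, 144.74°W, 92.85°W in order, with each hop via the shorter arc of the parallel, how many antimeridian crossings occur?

3

Leg 1: +160.21° → -39.31°, shortest Δλ = 160.48° (east) — crosses 180°.
Leg 2: -39.31° → -109.80°, shortest Δλ = -70.49° (west) — does not cross 180°.
Leg 3: -109.80° → +104.14°, shortest Δλ = -146.06° (west) — crosses 180°.
Leg 4: +104.14° → +135.75°, shortest Δλ = 31.61° (east) — does not cross 180°.
Leg 5: +135.75° → -144.74°, shortest Δλ = 79.51° (east) — crosses 180°.
Leg 6: -144.74° → -92.85°, shortest Δλ = 51.89° (east) — does not cross 180°.
Total crossings: 3.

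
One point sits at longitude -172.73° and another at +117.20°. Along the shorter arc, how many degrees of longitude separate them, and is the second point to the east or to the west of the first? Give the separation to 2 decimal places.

70.07° west

Raw difference: 117.20 − -172.73 = 289.93°.
Normalise into (−180°, 180°]: 289.93° − 360° = -70.07°.
Negative ⇒ the second point lies to the west; separation 70.07°.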